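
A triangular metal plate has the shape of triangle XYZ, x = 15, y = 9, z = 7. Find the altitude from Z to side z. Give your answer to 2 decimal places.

Semiperimeter s = (15 + 9 + 7)/2 = 15.5.
Heron's formula: area = √(15.5·0.5·6.5·8.5) ≈ 20.693.
The altitude from Z has length 2·area/z ≈ 5.9122.

5.91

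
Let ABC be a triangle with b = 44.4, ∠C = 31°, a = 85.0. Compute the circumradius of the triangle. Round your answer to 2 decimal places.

R ≈ 50.69

By the law of cosines, c² = a² + b² − 2·a·b·cos C = 2726.5, so c ≈ 52.216.
Area = ½·a·b·sin C ≈ 971.88.
Circumradius = c/(2 sin C) ≈ 50.691.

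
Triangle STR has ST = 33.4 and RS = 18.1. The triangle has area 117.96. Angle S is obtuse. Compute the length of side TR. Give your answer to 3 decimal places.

From area = ½·RS·ST·sin S, we get sin S = 2·area/(RS·ST) ≈ 0.39025.
Taking the obtuse solution, ∠S ≈ 157.03°.
Law of cosines then gives TR ≈ 50.561.

50.561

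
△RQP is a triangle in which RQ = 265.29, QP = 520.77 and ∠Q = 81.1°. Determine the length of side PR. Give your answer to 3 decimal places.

By the law of cosines, PR² = RQ² + QP² − 2·RQ·QP·cos Q = 2.9883e+05, so PR ≈ 546.66.

546.655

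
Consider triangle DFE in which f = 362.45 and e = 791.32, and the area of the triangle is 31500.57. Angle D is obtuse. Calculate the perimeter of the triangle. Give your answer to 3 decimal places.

perimeter ≈ 2301.453

From area = ½·f·e·sin D, we get sin D = 2·area/(f·e) ≈ 0.21966.
Taking the obtuse solution, ∠D ≈ 2.920 rad.
Law of cosines then gives d ≈ 1147.7.
Perimeter = 1147.7 + 362.45 + 791.32 = 2301.5.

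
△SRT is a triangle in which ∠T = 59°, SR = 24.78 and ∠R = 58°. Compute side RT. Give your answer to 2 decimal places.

The third angle is ∠S = 180° − ∠R − ∠T = 63.00°.
Law of sines: RT = SR·sin S/sin T ≈ 25.758.

25.76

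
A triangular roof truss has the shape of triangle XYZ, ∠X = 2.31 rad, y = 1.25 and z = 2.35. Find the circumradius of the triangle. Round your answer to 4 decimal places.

By the law of cosines, x² = y² + z² − 2·y·z·cos X = 11.043, so x ≈ 3.3231.
Area = ½·y·z·sin X ≈ 1.0854.
Circumradius = x/(2 sin X) ≈ 2.2484.

2.2484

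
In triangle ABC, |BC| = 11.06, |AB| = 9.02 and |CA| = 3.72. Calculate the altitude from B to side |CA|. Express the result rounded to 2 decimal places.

h_B ≈ 8.25

Semiperimeter s = (11.06 + 3.72 + 9.02)/2 = 11.9.
Heron's formula: area = √(11.9·0.84·8.18·2.88) ≈ 15.346.
The altitude from B has length 2·area/|CA| ≈ 8.2504.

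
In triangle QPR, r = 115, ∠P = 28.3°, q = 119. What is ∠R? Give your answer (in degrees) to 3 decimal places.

By the law of cosines, p² = r² + q² − 2·r·q·cos P = 3287.3, so p ≈ 57.335.
Law of cosines again: cos R = (q² + p² − r²)/(2·q·p) ≈ 0.30950, so ∠R ≈ 71.97°.

71.971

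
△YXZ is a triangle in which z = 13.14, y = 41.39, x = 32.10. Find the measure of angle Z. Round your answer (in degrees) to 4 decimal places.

By the law of cosines, cos Z = (y² + x² − z²) / (2·y·x) ≈ 0.96750, so ∠Z ≈ 14.65°.

∠Z ≈ 14.6471°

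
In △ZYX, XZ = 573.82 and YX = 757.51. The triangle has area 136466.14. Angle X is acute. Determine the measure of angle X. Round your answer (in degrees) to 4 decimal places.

From area = ½·YX·XZ·sin X, we get sin X = 2·area/(YX·XZ) ≈ 0.62790.
Taking the acute solution, ∠X ≈ 38.90°.

38.8954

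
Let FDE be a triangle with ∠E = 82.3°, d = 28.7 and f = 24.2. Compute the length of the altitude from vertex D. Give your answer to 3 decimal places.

23.982

By the law of cosines, e² = f² + d² − 2·f·d·cos E = 1223.2, so e ≈ 34.974.
Area = ½·f·d·sin E ≈ 344.14.
The altitude from D has length 2·area/d ≈ 23.982.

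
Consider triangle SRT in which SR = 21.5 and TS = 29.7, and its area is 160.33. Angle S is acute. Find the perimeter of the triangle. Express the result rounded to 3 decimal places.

From area = ½·TS·SR·sin S, we get sin S = 2·area/(TS·SR) ≈ 0.50217.
Taking the acute solution, ∠S ≈ 30.14°.
Law of cosines then gives RT ≈ 15.49.
Perimeter = 15.49 + 29.7 + 21.5 = 66.69.

66.690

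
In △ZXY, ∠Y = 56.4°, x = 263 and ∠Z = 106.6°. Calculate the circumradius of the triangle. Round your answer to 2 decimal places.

The third angle is ∠X = 180° − ∠Y − ∠Z = 17.00°.
Law of sines: z = x·sin Z/sin X ≈ 862.05.
Law of sines: y = x·sin Y/sin X ≈ 749.25.
Circumradius = x/(2 sin X) ≈ 449.77.

449.77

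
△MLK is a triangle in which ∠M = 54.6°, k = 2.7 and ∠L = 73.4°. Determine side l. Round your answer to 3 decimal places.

The third angle is ∠K = 180° − ∠M − ∠L = 52.00°.
Law of sines: l = k·sin L/sin K ≈ 3.2835.

3.284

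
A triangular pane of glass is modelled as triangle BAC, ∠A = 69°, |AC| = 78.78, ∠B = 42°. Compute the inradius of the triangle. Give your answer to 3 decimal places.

r ≈ 27.072

The third angle is ∠C = 180° − ∠B − ∠A = 69.00°.
Law of sines: |CB| = |AC|·sin A/sin B ≈ 109.91.
Law of sines: |BA| = |AC|·sin C/sin B ≈ 109.91.
Area = ½·|AC|·|CB|·sin C ≈ 4042.
Semiperimeter s = (78.78+109.91+109.91)/2 = 149.3.
Inradius = area/s = 4042/149.3 ≈ 27.072.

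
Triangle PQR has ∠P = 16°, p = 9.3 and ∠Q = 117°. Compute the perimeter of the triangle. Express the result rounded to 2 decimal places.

The third angle is ∠R = 180° − ∠P − ∠Q = 47.00°.
Law of sines: q = p·sin Q/sin P ≈ 30.063.
Law of sines: r = p·sin R/sin P ≈ 24.676.
Semiperimeter s = (9.3+30.063+24.676)/2 = 32.019.
Perimeter = 9.3 + 30.063 + 24.676 = 64.038.

64.04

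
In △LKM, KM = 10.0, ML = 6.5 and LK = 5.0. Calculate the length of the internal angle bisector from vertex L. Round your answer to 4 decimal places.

2.8152

By the law of cosines, cos L = (ML² + LK² − KM²) / (2·ML·LK) ≈ -0.50385, so ∠L ≈ 120.25°.
The bisector from L has length 2·ML·LK·cos(∠L/2)/(ML+LK) ≈ 2.8152.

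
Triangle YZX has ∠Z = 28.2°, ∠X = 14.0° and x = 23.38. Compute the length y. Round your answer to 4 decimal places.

64.9169

The third angle is ∠Y = 180° − ∠Z − ∠X = 137.80°.
Law of sines: y = x·sin Y/sin X ≈ 64.917.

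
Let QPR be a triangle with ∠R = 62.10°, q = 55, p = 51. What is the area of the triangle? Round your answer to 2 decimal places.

area ≈ 1239.48

Area = ½·q·p·sin R ≈ 1239.5.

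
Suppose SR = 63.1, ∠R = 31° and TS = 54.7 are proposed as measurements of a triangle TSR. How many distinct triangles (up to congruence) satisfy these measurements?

2

SR·sin R = 63.1·sin(31°) ≈ 32.5.
Since SR sin R < TS < SR (32.5 < 54.7 < 63.1), two triangles exist.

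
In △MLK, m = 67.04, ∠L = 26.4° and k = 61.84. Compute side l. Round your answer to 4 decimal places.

29.8621

By the law of cosines, l² = k² + m² − 2·k·m·cos L = 891.75, so l ≈ 29.862.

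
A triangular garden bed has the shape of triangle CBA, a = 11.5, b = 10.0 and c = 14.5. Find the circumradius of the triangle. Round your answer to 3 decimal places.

By the law of cosines, cos C = (b² + a² − c²) / (2·b·a) ≈ 0.09565, so ∠C ≈ 84.51°.
Circumradius = c/(2 sin C) ≈ 7.2834.

R ≈ 7.283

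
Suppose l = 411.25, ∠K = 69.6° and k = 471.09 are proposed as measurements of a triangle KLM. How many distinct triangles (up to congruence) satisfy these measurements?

l·sin K = 411.25·sin(69.6°) ≈ 385.5.
Since k ≥ l, exactly one triangle exists.

1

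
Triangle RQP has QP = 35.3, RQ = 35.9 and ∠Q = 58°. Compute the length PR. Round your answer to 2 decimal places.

By the law of cosines, PR² = RQ² + QP² − 2·RQ·QP·cos Q = 1191.8, so PR ≈ 34.522.

34.52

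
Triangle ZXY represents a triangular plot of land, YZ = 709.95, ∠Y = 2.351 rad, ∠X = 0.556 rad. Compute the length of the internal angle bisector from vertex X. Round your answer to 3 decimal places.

The third angle is ∠Z = π − ∠X − ∠Y = 0.235 rad.
Law of sines: XY = YZ·sin Z/sin X ≈ 312.67.
Law of sines: ZX = YZ·sin Y/sin X ≈ 956.08.
The bisector from X has length 2·ZX·XY·cos(∠X/2)/(ZX+XY) ≈ 453.14.

t_X ≈ 453.140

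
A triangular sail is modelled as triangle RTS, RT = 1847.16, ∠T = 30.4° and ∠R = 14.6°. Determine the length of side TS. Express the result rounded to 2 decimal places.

658.48

The third angle is ∠S = 180° − ∠R − ∠T = 135.00°.
Law of sines: TS = RT·sin R/sin S ≈ 658.48.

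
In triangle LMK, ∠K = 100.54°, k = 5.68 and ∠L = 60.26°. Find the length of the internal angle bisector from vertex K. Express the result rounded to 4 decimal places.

The third angle is ∠M = 180° − ∠K − ∠L = 19.20°.
Law of sines: l = k·sin L/sin K ≈ 5.0165.
Law of sines: m = k·sin M/sin K ≈ 1.9.
The bisector from K has length 2·l·m·cos(∠K/2)/(l+m) ≈ 1.7616.

1.7616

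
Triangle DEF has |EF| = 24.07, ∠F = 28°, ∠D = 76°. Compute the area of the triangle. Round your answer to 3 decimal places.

The third angle is ∠E = 180° − ∠F − ∠D = 76.00°.
Law of sines: |FD| = |EF|·sin E/sin D ≈ 24.07.
Law of sines: |DE| = |EF|·sin F/sin D ≈ 11.646.
Area = ½·|EF|·|FD|·sin F ≈ 136.

area ≈ 135.998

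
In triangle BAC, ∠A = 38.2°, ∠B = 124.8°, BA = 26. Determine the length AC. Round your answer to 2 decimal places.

The third angle is ∠C = 180° − ∠B − ∠A = 17.00°.
Law of sines: AC = BA·sin B/sin C ≈ 73.023.

73.02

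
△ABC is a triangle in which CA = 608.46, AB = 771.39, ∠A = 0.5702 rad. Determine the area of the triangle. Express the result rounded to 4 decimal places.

Area = ½·CA·AB·sin A ≈ 1.2668e+05.

area ≈ 126680.3512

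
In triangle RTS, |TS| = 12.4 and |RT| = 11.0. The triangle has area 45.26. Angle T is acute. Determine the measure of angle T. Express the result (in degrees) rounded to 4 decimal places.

∠T ≈ 41.5778°

From area = ½·|RT|·|TS|·sin T, we get sin T = 2·area/(|RT|·|TS|) ≈ 0.66364.
Taking the acute solution, ∠T ≈ 41.58°.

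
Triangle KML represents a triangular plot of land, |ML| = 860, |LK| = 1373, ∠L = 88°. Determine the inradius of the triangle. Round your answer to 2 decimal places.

By the law of cosines, |KM|² = |ML|² + |LK|² − 2·|ML|·|LK|·cos L = 2.5423e+06, so |KM| ≈ 1594.5.
Area = ½·|ML|·|LK|·sin L ≈ 5.9003e+05.
Semiperimeter s = (860+1373+1594.5)/2 = 1913.7.
Inradius = area/s = 5.9003e+05/1913.7 ≈ 308.31.

r ≈ 308.31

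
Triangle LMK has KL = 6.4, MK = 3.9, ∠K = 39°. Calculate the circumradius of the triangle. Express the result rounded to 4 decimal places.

By the law of cosines, LM² = MK² + KL² − 2·MK·KL·cos K = 17.375, so LM ≈ 4.1683.
Area = ½·MK·KL·sin K ≈ 7.8539.
Circumradius = LM/(2 sin K) ≈ 3.3118.

R ≈ 3.3118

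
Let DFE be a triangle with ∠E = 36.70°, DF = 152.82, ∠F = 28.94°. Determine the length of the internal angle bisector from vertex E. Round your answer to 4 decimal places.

t_E ≈ 153.4049

The third angle is ∠D = 180° − ∠F − ∠E = 114.36°.
Law of sines: FE = DF·sin D/sin E ≈ 232.95.
Law of sines: ED = DF·sin F/sin E ≈ 123.74.
The bisector from E has length 2·FE·ED·cos(∠E/2)/(FE+ED) ≈ 153.4.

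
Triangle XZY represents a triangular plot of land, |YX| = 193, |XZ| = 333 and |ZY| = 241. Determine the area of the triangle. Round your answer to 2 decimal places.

area ≈ 22928.90

Semiperimeter s = (241 + 193 + 333)/2 = 383.5.
Heron's formula: area = √(383.5·142.5·190.5·50.5) ≈ 22929.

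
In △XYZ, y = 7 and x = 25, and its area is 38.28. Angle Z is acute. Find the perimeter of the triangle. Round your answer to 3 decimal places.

From area = ½·x·y·sin Z, we get sin Z = 2·area/(x·y) ≈ 0.43749.
Taking the acute solution, ∠Z ≈ 25.94°.
Law of cosines then gives z ≈ 18.954.
Perimeter = 25 + 7 + 18.954 = 50.954.

perimeter ≈ 50.954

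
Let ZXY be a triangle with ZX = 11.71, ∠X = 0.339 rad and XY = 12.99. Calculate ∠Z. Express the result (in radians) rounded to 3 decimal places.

By the law of cosines, YZ² = ZX² + XY² − 2·ZX·XY·cos X = 18.953, so YZ ≈ 4.3535.
Law of cosines again: cos Z = (YZ² + ZX² − XY²)/(2·YZ·ZX) ≈ -0.12420, so ∠Z ≈ 1.695 rad.

1.695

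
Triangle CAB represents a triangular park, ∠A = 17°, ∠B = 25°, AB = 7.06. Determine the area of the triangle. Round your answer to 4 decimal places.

The third angle is ∠C = 180° − ∠A − ∠B = 138.00°.
Law of sines: BC = AB·sin A/sin C ≈ 3.0848.
Law of sines: CA = AB·sin B/sin C ≈ 4.459.
Area = ½·AB·BC·sin B ≈ 4.6021.

4.6021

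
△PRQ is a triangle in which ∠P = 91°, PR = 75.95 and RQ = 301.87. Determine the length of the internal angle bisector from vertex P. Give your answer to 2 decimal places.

Law of sines: sin Q = PR·sin P/RQ ≈ 0.25156.
Since RQ ≥ PR, only the acute value applies: ∠Q ≈ 14.57°.
Then ∠R = 180° − ∠P − ∠Q ≈ 74.43°.
Law of sines gives QP = RQ·sin R/sin P ≈ 290.84.
The bisector from P has length 2·QP·PR·cos(∠P/2)/(QP+PR) ≈ 84.422.

84.42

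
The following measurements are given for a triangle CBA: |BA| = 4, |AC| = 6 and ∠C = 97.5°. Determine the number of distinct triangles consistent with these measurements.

0

|AC|·sin C = 6·sin(97.5°) ≈ 5.949.
Since ∠C is not acute, a triangle exists only if |BA| > |AC|; here |BA| ≤ |AC|, so there is no triangle.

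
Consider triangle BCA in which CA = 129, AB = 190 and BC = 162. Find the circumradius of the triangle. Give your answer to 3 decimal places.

R ≈ 96.277

By the law of cosines, cos B = (AB² + BC² − CA²) / (2·AB·BC) ≈ 0.74241, so ∠B ≈ 42.06°.
Circumradius = CA/(2 sin B) ≈ 96.277.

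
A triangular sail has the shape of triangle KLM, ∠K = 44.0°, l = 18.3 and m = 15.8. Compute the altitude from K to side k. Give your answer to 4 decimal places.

By the law of cosines, k² = l² + m² − 2·l·m·cos K = 168.55, so k ≈ 12.983.
Area = ½·l·m·sin K ≈ 100.43.
The altitude from K has length 2·area/k ≈ 15.471.

h_K ≈ 15.4709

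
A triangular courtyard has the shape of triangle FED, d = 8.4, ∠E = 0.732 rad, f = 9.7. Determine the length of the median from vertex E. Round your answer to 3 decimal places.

m_E ≈ 8.454

By the law of cosines, e² = d² + f² − 2·d·f·cos E = 43.434, so e ≈ 6.5904.
Median from E: ½√(2·d² + 2·f² − e²) ≈ 8.4538.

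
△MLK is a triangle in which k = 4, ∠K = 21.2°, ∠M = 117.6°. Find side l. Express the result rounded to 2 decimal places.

7.29

The third angle is ∠L = 180° − ∠K − ∠M = 41.20°.
Law of sines: l = k·sin L/sin K ≈ 7.2859.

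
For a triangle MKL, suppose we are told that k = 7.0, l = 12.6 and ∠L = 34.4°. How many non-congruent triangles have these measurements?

k·sin L = 7.0·sin(34.4°) ≈ 3.955.
Since l ≥ k, exactly one triangle exists.

1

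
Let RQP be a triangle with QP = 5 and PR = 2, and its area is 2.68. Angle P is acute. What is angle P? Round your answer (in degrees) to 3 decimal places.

From area = ½·QP·PR·sin P, we get sin P = 2·area/(QP·PR) ≈ 0.53600.
Taking the acute solution, ∠P ≈ 32.41°.

32.412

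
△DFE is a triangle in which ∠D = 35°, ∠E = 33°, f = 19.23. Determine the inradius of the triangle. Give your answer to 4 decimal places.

The third angle is ∠F = 180° − ∠E − ∠D = 112.00°.
Law of sines: d = f·sin D/sin F ≈ 11.896.
Law of sines: e = f·sin E/sin F ≈ 11.296.
Area = ½·f·d·sin E ≈ 62.296.
Semiperimeter s = (11.896+19.23+11.296)/2 = 21.211.
Inradius = area/s = 62.296/21.211 ≈ 2.937.

2.9370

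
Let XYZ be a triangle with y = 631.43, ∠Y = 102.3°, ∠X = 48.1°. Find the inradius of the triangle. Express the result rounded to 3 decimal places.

104.791

The third angle is ∠Z = 180° − ∠X − ∠Y = 29.60°.
Law of sines: x = y·sin X/sin Y ≈ 481.02.
Law of sines: z = y·sin Z/sin Y ≈ 319.22.
Area = ½·y·x·sin Z ≈ 75013.
Semiperimeter s = (481.02+631.43+319.22)/2 = 715.83.
Inradius = area/s = 75013/715.83 ≈ 104.79.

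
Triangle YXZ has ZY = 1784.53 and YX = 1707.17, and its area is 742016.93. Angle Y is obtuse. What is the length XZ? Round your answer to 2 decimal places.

From area = ½·ZY·YX·sin Y, we get sin Y = 2·area/(ZY·YX) ≈ 0.48713.
Taking the obtuse solution, ∠Y ≈ 150.85°.
Law of cosines then gives XZ ≈ 3379.4.

3379.37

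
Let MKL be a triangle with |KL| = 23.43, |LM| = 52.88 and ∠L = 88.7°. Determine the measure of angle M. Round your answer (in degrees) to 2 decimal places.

∠M ≈ 24.11°

By the law of cosines, |MK|² = |KL|² + |LM|² − 2·|KL|·|LM|·cos L = 3289, so |MK| ≈ 57.35.
Law of cosines again: cos M = (|LM|² + |MK|² − |KL|²)/(2·|LM|·|MK|) ≈ 0.91279, so ∠M ≈ 24.11°.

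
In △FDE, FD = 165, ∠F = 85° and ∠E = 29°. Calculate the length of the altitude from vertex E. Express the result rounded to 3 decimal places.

The third angle is ∠D = 180° − ∠E − ∠F = 66.00°.
Law of sines: DE = FD·sin F/sin E ≈ 339.04.
Law of sines: EF = FD·sin D/sin E ≈ 310.92.
Area = ½·FD·DE·sin D ≈ 25553.
The altitude from E has length 2·area/FD ≈ 309.73.

h_E ≈ 309.733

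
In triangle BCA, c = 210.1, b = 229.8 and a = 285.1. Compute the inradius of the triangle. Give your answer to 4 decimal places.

Semiperimeter s = (229.8 + 210.1 + 285.1)/2 = 362.5.
Heron's formula: area = √(362.5·132.7·152.4·77.4) ≈ 23821.
Inradius = area/s = 23821/362.5 ≈ 65.712.

r ≈ 65.7120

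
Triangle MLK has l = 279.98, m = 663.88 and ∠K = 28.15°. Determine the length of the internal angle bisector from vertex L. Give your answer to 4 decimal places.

By the law of cosines, k² = m² + l² − 2·m·l·cos K = 1.9135e+05, so k ≈ 437.44.
Law of cosines again: cos L = (k² + m² − l²)/(2·k·m) ≈ 0.95332, so ∠L ≈ 17.58°.
The bisector from L has length 2·k·m·cos(∠L/2)/(k+m) ≈ 521.19.

t_L ≈ 521.1880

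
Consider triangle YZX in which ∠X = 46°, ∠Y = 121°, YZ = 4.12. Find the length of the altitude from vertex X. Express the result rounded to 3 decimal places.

h_X ≈ 1.104

The third angle is ∠Z = 180° − ∠X − ∠Y = 13.00°.
Law of sines: ZX = YZ·sin Y/sin X ≈ 4.9094.
Law of sines: XY = YZ·sin Z/sin X ≈ 1.2884.
Area = ½·YZ·ZX·sin Z ≈ 2.275.
The altitude from X has length 2·area/YZ ≈ 1.1044.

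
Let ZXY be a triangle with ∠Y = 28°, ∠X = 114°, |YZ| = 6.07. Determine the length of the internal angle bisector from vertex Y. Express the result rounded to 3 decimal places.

t_Y ≈ 4.742

The third angle is ∠Z = 180° − ∠X − ∠Y = 38.00°.
Law of sines: |XY| = |YZ|·sin Z/sin X ≈ 4.0907.
Law of sines: |ZX| = |YZ|·sin Y/sin X ≈ 3.1194.
The bisector from Y has length 2·|XY|·|YZ|·cos(∠Y/2)/(|XY|+|YZ|) ≈ 4.7424.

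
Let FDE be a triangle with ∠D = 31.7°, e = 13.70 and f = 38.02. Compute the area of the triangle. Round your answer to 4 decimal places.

Area = ½·e·f·sin D ≈ 136.85.

136.8523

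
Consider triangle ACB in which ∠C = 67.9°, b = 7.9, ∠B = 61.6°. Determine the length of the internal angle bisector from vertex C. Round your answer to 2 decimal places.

t_C ≈ 6.12

The third angle is ∠A = 180° − ∠C − ∠B = 50.50°.
Law of sines: a = b·sin A/sin B ≈ 6.9299.
Law of sines: c = b·sin C/sin B ≈ 8.321.
The bisector from C has length 2·b·a·cos(∠C/2)/(b+a) ≈ 6.1245.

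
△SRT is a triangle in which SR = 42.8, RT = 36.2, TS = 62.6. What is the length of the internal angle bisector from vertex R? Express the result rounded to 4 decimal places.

t_R ≈ 24.0106

By the law of cosines, cos R = (SR² + RT² − TS²) / (2·SR·RT) ≈ -0.25058, so ∠R ≈ 104.51°.
The bisector from R has length 2·SR·RT·cos(∠R/2)/(SR+RT) ≈ 24.011.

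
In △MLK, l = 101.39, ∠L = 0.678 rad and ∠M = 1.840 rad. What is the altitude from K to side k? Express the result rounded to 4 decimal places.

The third angle is ∠K = π − ∠M − ∠L = 0.624 rad.
Law of sines: m = l·sin M/sin L ≈ 155.82.
Law of sines: k = l·sin K/sin L ≈ 94.394.
Area = ½·l·m·sin K ≈ 4612.9.
The altitude from K has length 2·area/k ≈ 97.738.

97.7382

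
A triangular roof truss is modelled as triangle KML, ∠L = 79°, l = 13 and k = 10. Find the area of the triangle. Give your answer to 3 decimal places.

Law of sines: sin K = k·sin L/l ≈ 0.75510.
Since l ≥ k, only the acute value applies: ∠K ≈ 49.03°.
Then ∠M = 180° − ∠L − ∠K ≈ 51.97°.
Law of sines gives m = l·sin M/sin L ≈ 10.431.
Area = ½·l·k·sin M ≈ 51.197.

area ≈ 51.197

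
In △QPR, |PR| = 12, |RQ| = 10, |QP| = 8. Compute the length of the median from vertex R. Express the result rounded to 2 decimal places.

Median from R: ½√(2·|PR|² + 2·|RQ|² − |QP|²) ≈ 10.296.

m_R ≈ 10.30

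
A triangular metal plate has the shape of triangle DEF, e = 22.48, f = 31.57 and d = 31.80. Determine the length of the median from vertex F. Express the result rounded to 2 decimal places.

Median from F: ½√(2·d² + 2·e² − f²) ≈ 22.564.

m_F ≈ 22.56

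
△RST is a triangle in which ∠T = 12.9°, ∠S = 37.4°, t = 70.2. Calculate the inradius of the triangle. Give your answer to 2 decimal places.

20.50

The third angle is ∠R = 180° − ∠S − ∠T = 129.70°.
Law of sines: r = t·sin R/sin T ≈ 241.93.
Law of sines: s = t·sin S/sin T ≈ 190.99.
Area = ½·t·r·sin S ≈ 5157.8.
Semiperimeter p = (241.93+190.99+70.2)/2 = 251.56.
Inradius = area/p = 5157.8/251.56 ≈ 20.503.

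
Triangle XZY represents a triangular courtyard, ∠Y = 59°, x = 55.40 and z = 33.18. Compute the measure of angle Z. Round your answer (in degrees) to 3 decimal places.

36.589

By the law of cosines, y² = x² + z² − 2·x·z·cos Y = 2276.6, so y ≈ 47.714.
Law of cosines again: cos Z = (y² + x² − z²)/(2·y·x) ≈ 0.80293, so ∠Z ≈ 36.59°.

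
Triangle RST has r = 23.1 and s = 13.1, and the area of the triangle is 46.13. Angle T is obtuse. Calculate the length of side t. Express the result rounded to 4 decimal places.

35.7998

From area = ½·r·s·sin T, we get sin T = 2·area/(r·s) ≈ 0.30488.
Taking the obtuse solution, ∠T ≈ 162.25°.
Law of cosines then gives t ≈ 35.8.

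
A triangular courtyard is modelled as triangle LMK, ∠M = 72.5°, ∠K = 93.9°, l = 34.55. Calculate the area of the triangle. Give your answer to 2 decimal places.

The third angle is ∠L = 180° − ∠M − ∠K = 13.60°.
Law of sines: m = l·sin M/sin L ≈ 140.13.
Law of sines: k = l·sin K/sin L ≈ 146.59.
Area = ½·l·m·sin K ≈ 2415.2.

2415.17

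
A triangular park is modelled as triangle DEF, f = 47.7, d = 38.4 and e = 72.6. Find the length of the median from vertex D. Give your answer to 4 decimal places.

Median from D: ½√(2·e² + 2·f² − d²) ≈ 58.347.

58.3471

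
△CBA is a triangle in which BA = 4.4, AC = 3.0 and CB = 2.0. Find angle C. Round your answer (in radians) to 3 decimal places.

∠C ≈ 2.129 rad

By the law of cosines, cos C = (AC² + CB² − BA²) / (2·AC·CB) ≈ -0.53000, so ∠C ≈ 2.1294 rad.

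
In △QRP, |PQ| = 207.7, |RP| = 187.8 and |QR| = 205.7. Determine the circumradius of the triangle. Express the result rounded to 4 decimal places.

116.0156

By the law of cosines, cos Q = (|PQ|² + |QR|² − |RP|²) / (2·|PQ|·|QR|) ≈ 0.58729, so ∠Q ≈ 54.03°.
Circumradius = |RP|/(2 sin Q) ≈ 116.02.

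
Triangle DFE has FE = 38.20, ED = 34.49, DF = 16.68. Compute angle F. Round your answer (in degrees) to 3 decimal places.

64.536

By the law of cosines, cos F = (DF² + FE² − ED²) / (2·DF·FE) ≈ 0.42995, so ∠F ≈ 64.54°.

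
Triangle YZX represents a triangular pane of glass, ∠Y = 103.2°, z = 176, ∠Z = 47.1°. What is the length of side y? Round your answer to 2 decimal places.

The third angle is ∠X = 180° − ∠Y − ∠Z = 29.70°.
Law of sines: y = z·sin Y/sin Z ≈ 233.91.

233.91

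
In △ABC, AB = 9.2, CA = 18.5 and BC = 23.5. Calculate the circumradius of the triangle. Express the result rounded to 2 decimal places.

By the law of cosines, cos A = (CA² + AB² − BC²) / (2·CA·AB) ≈ -0.36827, so ∠A ≈ 111.61°.
Circumradius = BC/(2 sin A) ≈ 12.638.

12.64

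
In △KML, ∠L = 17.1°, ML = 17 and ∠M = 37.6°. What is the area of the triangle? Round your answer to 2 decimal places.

area ≈ 31.76

The third angle is ∠K = 180° − ∠M − ∠L = 125.30°.
Law of sines: LK = ML·sin M/sin K ≈ 12.709.
Law of sines: KM = ML·sin L/sin K ≈ 6.1248.
Area = ½·ML·LK·sin L ≈ 31.765.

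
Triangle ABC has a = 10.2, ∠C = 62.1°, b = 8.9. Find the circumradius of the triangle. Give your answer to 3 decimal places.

By the law of cosines, c² = a² + b² − 2·a·b·cos C = 98.293, so c ≈ 9.9143.
Area = ½·a·b·sin C ≈ 40.114.
Circumradius = c/(2 sin C) ≈ 5.6091.

R ≈ 5.609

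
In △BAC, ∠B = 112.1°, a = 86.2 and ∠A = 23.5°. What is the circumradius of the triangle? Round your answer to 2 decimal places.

108.09

The third angle is ∠C = 180° − ∠B − ∠A = 44.40°.
Law of sines: b = a·sin B/sin A ≈ 200.29.
Law of sines: c = a·sin C/sin A ≈ 151.25.
Circumradius = a/(2 sin A) ≈ 108.09.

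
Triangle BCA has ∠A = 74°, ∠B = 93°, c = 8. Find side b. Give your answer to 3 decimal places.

The third angle is ∠C = 180° − ∠A − ∠B = 13.00°.
Law of sines: b = c·sin B/sin C ≈ 35.515.

35.515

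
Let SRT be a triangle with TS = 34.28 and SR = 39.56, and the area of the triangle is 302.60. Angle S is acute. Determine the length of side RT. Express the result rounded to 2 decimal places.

From area = ½·TS·SR·sin S, we get sin S = 2·area/(TS·SR) ≈ 0.44627.
Taking the acute solution, ∠S ≈ 26.50°.
Law of cosines then gives RT ≈ 17.69.

17.69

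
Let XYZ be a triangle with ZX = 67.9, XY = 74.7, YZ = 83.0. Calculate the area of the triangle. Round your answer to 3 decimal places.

Semiperimeter s = (83 + 67.9 + 74.7)/2 = 112.8.
Heron's formula: area = √(112.8·29.8·44.9·38.1) ≈ 2398.

2397.995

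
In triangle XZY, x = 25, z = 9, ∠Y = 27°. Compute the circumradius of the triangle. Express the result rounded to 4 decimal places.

R ≈ 19.2356

By the law of cosines, y² = x² + z² − 2·x·z·cos Y = 305.05, so y ≈ 17.466.
Area = ½·x·z·sin Y ≈ 51.074.
Circumradius = y/(2 sin Y) ≈ 19.236.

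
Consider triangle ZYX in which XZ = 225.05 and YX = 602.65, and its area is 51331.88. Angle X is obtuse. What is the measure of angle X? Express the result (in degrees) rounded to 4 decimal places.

130.8031

From area = ½·YX·XZ·sin X, we get sin X = 2·area/(YX·XZ) ≈ 0.75696.
Taking the obtuse solution, ∠X ≈ 130.80°.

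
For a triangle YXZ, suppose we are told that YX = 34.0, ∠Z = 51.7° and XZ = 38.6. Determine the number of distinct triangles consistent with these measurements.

XZ·sin Z = 38.6·sin(51.7°) ≈ 30.29.
Since XZ sin Z < YX < XZ (30.29 < 34.0 < 38.6), two triangles exist.

2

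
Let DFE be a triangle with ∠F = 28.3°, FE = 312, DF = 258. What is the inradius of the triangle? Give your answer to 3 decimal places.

53.087

By the law of cosines, ED² = DF² + FE² − 2·DF·FE·cos F = 22158, so ED ≈ 148.86.
Area = ½·DF·FE·sin F ≈ 19081.
Semiperimeter s = (312+148.86+258)/2 = 359.43.
Inradius = area/s = 19081/359.43 ≈ 53.087.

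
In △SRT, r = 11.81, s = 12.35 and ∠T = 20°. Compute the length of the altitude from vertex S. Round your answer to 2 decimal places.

4.04

By the law of cosines, t² = s² + r² − 2·s·r·cos T = 17.884, so t ≈ 4.2289.
Area = ½·s·r·sin T ≈ 24.942.
The altitude from S has length 2·area/s ≈ 4.0393.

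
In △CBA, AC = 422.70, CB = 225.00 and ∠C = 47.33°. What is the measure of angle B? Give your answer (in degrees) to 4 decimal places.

101.1921

By the law of cosines, BA² = AC² + CB² − 2·AC·CB·cos C = 1.0038e+05, so BA ≈ 316.82.
Law of cosines again: cos B = (CB² + BA² − AC²)/(2·CB·BA) ≈ -0.19410, so ∠B ≈ 101.19°.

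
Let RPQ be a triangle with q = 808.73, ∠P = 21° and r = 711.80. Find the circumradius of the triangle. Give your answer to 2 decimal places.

408.84

By the law of cosines, p² = q² + r² − 2·q·r·cos P = 85865, so p ≈ 293.03.
Area = ½·q·r·sin P ≈ 1.0315e+05.
Circumradius = p/(2 sin P) ≈ 408.84.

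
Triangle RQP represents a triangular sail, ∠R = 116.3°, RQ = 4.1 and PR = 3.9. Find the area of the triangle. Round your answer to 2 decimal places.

area ≈ 7.17

Area = ½·PR·RQ·sin R ≈ 7.1674.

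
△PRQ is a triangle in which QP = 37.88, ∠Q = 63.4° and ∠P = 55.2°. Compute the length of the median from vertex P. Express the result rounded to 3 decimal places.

The third angle is ∠R = 180° − ∠Q − ∠P = 61.40°.
Law of sines: RQ = QP·sin P/sin R ≈ 35.428.
Law of sines: PR = QP·sin Q/sin R ≈ 38.578.
Median from P: ½√(2·QP² + 2·PR² − RQ²) ≈ 33.879.

m_P ≈ 33.879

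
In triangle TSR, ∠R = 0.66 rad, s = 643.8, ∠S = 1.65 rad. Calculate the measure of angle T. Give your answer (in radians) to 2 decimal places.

∠T ≈ 0.83 rad

The third angle is ∠T = π − ∠S − ∠R = 0.832 rad.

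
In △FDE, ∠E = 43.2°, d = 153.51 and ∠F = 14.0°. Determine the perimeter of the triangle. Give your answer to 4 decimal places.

The third angle is ∠D = 180° − ∠E − ∠F = 122.80°.
Law of sines: f = d·sin F/sin D ≈ 44.181.
Law of sines: e = d·sin E/sin D ≈ 125.02.
Semiperimeter s = (44.181+153.51+125.02)/2 = 161.35.
Perimeter = 44.181 + 153.51 + 125.02 = 322.71.

perimeter ≈ 322.7081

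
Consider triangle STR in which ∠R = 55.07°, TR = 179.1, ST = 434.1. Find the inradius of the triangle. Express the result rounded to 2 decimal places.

Law of sines: sin S = TR·sin R/ST ≈ 0.33825.
Since ST ≥ TR, only the acute value applies: ∠S ≈ 19.77°.
Then ∠T = 180° − ∠R − ∠S ≈ 105.16°.
Law of sines gives RS = ST·sin T/sin R ≈ 511.06.
Area = ½·ST·TR·sin T ≈ 37521.
Semiperimeter s = (179.1+511.06+434.1)/2 = 562.13.
Inradius = area/s = 37521/562.13 ≈ 66.748.

66.75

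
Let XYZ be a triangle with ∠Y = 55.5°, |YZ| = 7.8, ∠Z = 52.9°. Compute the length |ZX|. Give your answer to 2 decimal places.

6.77

The third angle is ∠X = 180° − ∠Y − ∠Z = 71.60°.
Law of sines: |ZX| = |YZ|·sin Y/sin X ≈ 6.7745.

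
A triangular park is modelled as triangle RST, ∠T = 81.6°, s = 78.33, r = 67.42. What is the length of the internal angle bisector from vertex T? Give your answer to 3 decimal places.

By the law of cosines, t² = r² + s² − 2·r·s·cos T = 9138.1, so t ≈ 95.593.
The bisector from T has length 2·r·s·cos(∠T/2)/(r+s) ≈ 54.857.

t_T ≈ 54.857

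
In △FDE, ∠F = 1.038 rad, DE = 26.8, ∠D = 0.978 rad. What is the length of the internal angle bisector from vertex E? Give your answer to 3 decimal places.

t_E ≈ 22.237

The third angle is ∠E = π − ∠F − ∠D = 1.126 rad.
Law of sines: EF = DE·sin D/sin F ≈ 25.804.
Law of sines: FD = DE·sin E/sin F ≈ 28.08.
The bisector from E has length 2·DE·EF·cos(∠E/2)/(DE+EF) ≈ 22.237.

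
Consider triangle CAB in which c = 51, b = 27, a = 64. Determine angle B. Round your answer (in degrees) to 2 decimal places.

By the law of cosines, cos B = (c² + a² − b²) / (2·c·a) ≈ 0.91422, so ∠B ≈ 23.91°.

∠B ≈ 23.91°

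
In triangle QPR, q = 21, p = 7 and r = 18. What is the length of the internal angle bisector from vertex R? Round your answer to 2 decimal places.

9.29

By the law of cosines, cos R = (q² + p² − r²) / (2·q·p) ≈ 0.56463, so ∠R ≈ 55.62°.
The bisector from R has length 2·q·p·cos(∠R/2)/(q+p) ≈ 9.2871.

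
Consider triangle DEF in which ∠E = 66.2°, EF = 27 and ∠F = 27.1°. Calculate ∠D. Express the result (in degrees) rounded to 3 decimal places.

The third angle is ∠D = 180° − ∠E − ∠F = 86.70°.

∠D ≈ 86.700°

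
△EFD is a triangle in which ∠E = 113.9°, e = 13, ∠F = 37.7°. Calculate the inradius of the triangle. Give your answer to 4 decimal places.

1.8892

The third angle is ∠D = 180° − ∠E − ∠F = 28.40°.
Law of sines: f = e·sin F/sin E ≈ 8.6955.
Law of sines: d = e·sin D/sin E ≈ 6.763.
Area = ½·e·f·sin D ≈ 26.882.
Semiperimeter s = (13+8.6955+6.763)/2 = 14.229.
Inradius = area/s = 26.882/14.229 ≈ 1.8892.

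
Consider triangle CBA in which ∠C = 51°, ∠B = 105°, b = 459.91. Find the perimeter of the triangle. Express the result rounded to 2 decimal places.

The third angle is ∠A = 180° − ∠C − ∠B = 24.00°.
Law of sines: c = b·sin C/sin B ≈ 370.03.
Law of sines: a = b·sin A/sin B ≈ 193.66.
Semiperimeter s = (370.03+459.91+193.66)/2 = 511.8.
Perimeter = 370.03 + 459.91 + 193.66 = 1023.6.

perimeter ≈ 1023.60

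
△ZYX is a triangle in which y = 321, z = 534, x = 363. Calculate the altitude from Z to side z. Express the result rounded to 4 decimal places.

Semiperimeter s = (534 + 321 + 363)/2 = 609.
Heron's formula: area = √(609·75·288·246) ≈ 56886.
The altitude from Z has length 2·area/z ≈ 213.06.

h_Z ≈ 213.0550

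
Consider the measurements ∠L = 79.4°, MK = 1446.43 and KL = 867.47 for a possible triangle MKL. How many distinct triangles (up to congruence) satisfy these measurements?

KL·sin L = 867.47·sin(79.4°) ≈ 852.7.
Since MK ≥ KL, exactly one triangle exists.

1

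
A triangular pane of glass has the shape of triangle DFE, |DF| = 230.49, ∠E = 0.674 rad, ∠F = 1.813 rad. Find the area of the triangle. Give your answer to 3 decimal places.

25156.147

The third angle is ∠D = π − ∠F − ∠E = 0.655 rad.
Law of sines: |FE| = |DF|·sin D/sin E ≈ 224.85.
Law of sines: |ED| = |DF|·sin F/sin E ≈ 358.53.
Area = ½·|DF|·|FE|·sin F ≈ 25156.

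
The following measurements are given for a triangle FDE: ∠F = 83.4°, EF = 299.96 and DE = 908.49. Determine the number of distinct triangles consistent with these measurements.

1

EF·sin F = 299.96·sin(83.4°) ≈ 298.
Since DE ≥ EF, exactly one triangle exists.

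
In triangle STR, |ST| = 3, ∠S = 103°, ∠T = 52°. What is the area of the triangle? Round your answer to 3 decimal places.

The third angle is ∠R = 180° − ∠S − ∠T = 25.00°.
Law of sines: |TR| = |ST|·sin S/sin R ≈ 6.9167.
Law of sines: |RS| = |ST|·sin T/sin R ≈ 5.5938.
Area = ½·|ST|·|TR|·sin T ≈ 8.1756.

8.176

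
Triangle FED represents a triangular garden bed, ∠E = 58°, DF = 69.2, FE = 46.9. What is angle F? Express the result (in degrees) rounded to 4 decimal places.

Law of sines: sin D = FE·sin E/DF ≈ 0.57476.
Since DF ≥ FE, only the acute value applies: ∠D ≈ 35.08°.
Then ∠F = 180° − ∠E − ∠D ≈ 86.92°.

86.9171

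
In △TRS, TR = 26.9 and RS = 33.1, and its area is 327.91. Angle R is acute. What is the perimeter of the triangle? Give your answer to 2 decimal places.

84.79

From area = ½·TR·RS·sin R, we get sin R = 2·area/(TR·RS) ≈ 0.73655.
Taking the acute solution, ∠R ≈ 0.828 rad.
Law of cosines then gives ST ≈ 24.794.
Perimeter = 33.1 + 24.794 + 26.9 = 84.794.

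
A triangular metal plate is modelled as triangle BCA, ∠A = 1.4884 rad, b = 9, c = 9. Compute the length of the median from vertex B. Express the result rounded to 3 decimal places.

By the law of cosines, a² = b² + c² − 2·b·c·cos A = 148.67, so a ≈ 12.193.
Median from B: ½√(2·c² + 2·a² − b²) ≈ 9.7254.

9.725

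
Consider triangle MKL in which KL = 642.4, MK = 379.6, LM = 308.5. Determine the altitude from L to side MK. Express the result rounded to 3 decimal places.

207.366

Semiperimeter s = (642.4 + 308.5 + 379.6)/2 = 665.25.
Heron's formula: area = √(665.25·22.85·356.75·285.65) ≈ 39358.
The altitude from L has length 2·area/MK ≈ 207.37.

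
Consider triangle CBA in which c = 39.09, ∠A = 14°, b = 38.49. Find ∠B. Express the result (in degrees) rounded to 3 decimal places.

79.396

By the law of cosines, a² = c² + b² − 2·c·b·cos A = 89.745, so a ≈ 9.4734.
Law of cosines again: cos B = (a² + c² − b²)/(2·a·c) ≈ 0.18402, so ∠B ≈ 79.40°.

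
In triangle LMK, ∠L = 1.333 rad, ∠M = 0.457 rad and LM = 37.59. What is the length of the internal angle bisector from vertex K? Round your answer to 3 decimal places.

18.237

The third angle is ∠K = π − ∠L − ∠M = 1.352 rad.
Law of sines: MK = LM·sin L/sin K ≈ 37.428.
Law of sines: KL = LM·sin M/sin K ≈ 16.994.
The bisector from K has length 2·MK·KL·cos(∠K/2)/(MK+KL) ≈ 18.237.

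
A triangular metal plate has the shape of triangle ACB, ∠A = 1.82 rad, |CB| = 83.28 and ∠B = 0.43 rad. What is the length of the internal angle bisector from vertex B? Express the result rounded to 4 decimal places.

72.4665

The third angle is ∠C = π − ∠B − ∠A = 0.892 rad.
Law of sines: |BA| = |CB|·sin C/sin A ≈ 66.863.
Law of sines: |AC| = |CB|·sin B/sin A ≈ 35.824.
The bisector from B has length 2·|CB|·|BA|·cos(∠B/2)/(|CB|+|BA|) ≈ 72.466.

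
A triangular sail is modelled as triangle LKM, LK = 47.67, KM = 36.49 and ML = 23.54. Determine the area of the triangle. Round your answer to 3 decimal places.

418.461

Semiperimeter s = (36.49 + 23.54 + 47.67)/2 = 53.85.
Heron's formula: area = √(53.85·17.36·30.31·6.18) ≈ 418.46.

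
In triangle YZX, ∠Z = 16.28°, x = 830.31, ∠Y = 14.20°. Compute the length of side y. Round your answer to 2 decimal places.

The third angle is ∠X = 180° − ∠Y − ∠Z = 149.52°.
Law of sines: y = x·sin Y/sin X ≈ 401.55.

401.55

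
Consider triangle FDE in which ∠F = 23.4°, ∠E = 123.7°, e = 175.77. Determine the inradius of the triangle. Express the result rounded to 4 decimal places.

r ≈ 21.3946

The third angle is ∠D = 180° − ∠E − ∠F = 32.90°.
Law of sines: f = e·sin F/sin E ≈ 83.907.
Law of sines: d = e·sin D/sin E ≈ 114.76.
Area = ½·e·f·sin D ≈ 4005.5.
Semiperimeter s = (83.907+114.76+175.77)/2 = 187.22.
Inradius = area/s = 4005.5/187.22 ≈ 21.395.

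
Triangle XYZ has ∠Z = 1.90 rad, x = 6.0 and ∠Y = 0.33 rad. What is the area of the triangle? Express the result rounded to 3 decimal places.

6.983

The third angle is ∠X = π − ∠Y − ∠Z = 0.912 rad.
Law of sines: y = x·sin Y/sin X ≈ 2.4596.
Law of sines: z = x·sin Z/sin X ≈ 7.1827.
Area = ½·x·y·sin Z ≈ 6.9825.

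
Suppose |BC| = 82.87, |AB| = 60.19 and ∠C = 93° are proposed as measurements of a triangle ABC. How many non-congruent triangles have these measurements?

0

|BC|·sin C = 82.87·sin(93°) ≈ 82.76.
Since ∠C is not acute, a triangle exists only if |AB| > |BC|; here |AB| ≤ |BC|, so there is no triangle.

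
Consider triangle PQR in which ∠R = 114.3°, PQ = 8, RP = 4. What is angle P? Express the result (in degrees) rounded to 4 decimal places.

38.5899

Law of sines: sin Q = RP·sin R/PQ ≈ 0.45570.
Since PQ ≥ RP, only the acute value applies: ∠Q ≈ 27.11°.
Then ∠P = 180° − ∠R − ∠Q ≈ 38.59°.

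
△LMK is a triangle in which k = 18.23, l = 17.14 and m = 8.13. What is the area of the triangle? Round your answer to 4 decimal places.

area ≈ 69.3330

Semiperimeter s = (17.14 + 8.13 + 18.23)/2 = 21.75.
Heron's formula: area = √(21.75·4.61·13.62·3.52) ≈ 69.333.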